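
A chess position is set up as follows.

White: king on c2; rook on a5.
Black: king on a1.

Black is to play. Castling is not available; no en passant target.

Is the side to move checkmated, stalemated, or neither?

Black to move; black king on a1.
In check: yes, from the white rook on a5.
King squares — b1: attacked by Kc2; a2: attacked by Ra5; b2: attacked by Kc2.
Legal moves for Black: none.
In check with no legal moves → checkmate.

checkmate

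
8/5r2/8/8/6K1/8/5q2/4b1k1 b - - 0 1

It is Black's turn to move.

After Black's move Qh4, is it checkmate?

yes

After Qh4: white king on g4; in check: yes, from the black queen on h4.
King squares — f3: attacked by Rf7; g3: attacked by Be1; h3: attacked by Qh4; f4: attacked by Qh4; h4: attacked by Be1; f5: attacked by Rf7; g5: attacked by Qh4; h5: attacked by Qh4.
White has no legal moves → checkmate.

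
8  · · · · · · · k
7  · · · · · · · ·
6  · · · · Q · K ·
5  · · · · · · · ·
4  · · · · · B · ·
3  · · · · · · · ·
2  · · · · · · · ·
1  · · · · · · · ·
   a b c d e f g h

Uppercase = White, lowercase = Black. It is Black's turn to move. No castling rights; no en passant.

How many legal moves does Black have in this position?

0

Black to move; king on h8.
In check: no.
Legal moves: none.
Count: 0.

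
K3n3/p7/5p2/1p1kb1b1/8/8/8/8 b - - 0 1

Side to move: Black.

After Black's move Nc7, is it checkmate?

no

After Nc7: white king on a8; in check: yes, from the black knight on c7.
White has 3 legal replies: Kb8, Kb7, Kxa7.
In check but a legal move exists → not checkmate.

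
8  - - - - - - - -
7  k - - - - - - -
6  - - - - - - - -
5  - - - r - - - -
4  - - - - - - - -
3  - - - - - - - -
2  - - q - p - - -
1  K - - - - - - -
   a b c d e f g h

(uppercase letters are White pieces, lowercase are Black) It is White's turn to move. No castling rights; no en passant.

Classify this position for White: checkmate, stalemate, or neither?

White to move; white king on a1.
In check: no.
King squares — b1: attacked by Qc2; a2: attacked by Qc2; b2: attacked by Qc2.
Legal moves for White: none.
Not in check and no legal moves → stalemate.

stalemate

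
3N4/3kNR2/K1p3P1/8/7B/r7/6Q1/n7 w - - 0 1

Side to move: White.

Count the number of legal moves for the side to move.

White to move; king on a6.
In check: yes, from the black rook on a3.
Legal moves: Kb7, Kb6.
Count: 2.

2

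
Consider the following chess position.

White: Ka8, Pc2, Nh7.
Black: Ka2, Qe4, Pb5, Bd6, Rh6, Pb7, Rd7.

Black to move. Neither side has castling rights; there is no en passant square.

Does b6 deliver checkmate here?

After b6: white king on a8; in check: yes, from the black queen on e4.
King squares — a7: attacked by Rd7; b7: attacked by Qe4; b8: attacked by Bd6.
White has no legal moves → checkmate.

yes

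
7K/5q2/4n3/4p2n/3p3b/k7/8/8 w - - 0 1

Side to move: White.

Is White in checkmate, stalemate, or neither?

White to move; white king on h8.
In check: no.
King squares — g7: attacked by Nh5; h7: attacked by Qf7; g8: attacked by Qf7.
Legal moves for White: none.
Not in check and no legal moves → stalemate.

stalemate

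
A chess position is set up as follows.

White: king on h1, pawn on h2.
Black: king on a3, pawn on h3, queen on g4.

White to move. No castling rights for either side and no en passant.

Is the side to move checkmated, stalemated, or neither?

White to move; white king on h1.
In check: no.
King squares — g1: attacked by Qg4; g2: attacked by Ph3; h2: own pawn.
Legal moves for White: none.
Not in check and no legal moves → stalemate.

stalemate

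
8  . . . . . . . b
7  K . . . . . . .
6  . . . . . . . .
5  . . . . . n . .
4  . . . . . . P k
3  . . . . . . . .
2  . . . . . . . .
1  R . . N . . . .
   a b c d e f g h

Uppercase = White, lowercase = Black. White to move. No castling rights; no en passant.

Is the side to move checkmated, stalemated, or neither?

White to move; white king on a7.
In check: no.
Legal moves for White: Kb8, Ka8, Kb7, Kb6, Ka6, Ne3, Nc3, Nf2, Nb2, Ra6, Ra5, Ra4, Ra3, Ra2, Rc1, Rb1, gxf5, g5.
White has 18 legal moves and is not in check → neither.

neither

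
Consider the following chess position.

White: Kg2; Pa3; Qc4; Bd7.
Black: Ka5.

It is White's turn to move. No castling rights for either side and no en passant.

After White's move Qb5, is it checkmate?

yes

After Qb5: black king on a5; in check: yes, from the white queen on b5.
King squares — a4: attacked by Qb5; b4: attacked by Pa3; b5: attacked by Bd7; a6: attacked by Qb5; b6: attacked by Qb5.
Black has no legal moves → checkmate.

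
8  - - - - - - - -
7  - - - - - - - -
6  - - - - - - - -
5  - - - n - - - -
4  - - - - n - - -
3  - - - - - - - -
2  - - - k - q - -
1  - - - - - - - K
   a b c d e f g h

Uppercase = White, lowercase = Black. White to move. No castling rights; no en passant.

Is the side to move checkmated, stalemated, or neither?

White to move; white king on h1.
In check: no.
King squares — g1: attacked by Qf2; g2: attacked by Qf2; h2: attacked by Qf2.
Legal moves for White: none.
Not in check and no legal moves → stalemate.

stalemate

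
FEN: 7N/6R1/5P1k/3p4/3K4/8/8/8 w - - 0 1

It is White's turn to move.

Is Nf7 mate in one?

no

After Nf7: black king on h6; in check: yes, from the white knight on f7.
Black has 1 legal reply: Kh5.
In check but a legal move exists → not checkmate.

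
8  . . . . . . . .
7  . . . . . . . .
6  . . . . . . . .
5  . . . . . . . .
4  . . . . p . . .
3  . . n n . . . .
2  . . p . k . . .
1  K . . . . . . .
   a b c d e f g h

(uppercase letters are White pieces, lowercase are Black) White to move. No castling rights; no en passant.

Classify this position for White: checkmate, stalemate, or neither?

stalemate

White to move; white king on a1.
In check: no.
King squares — b1: attacked by Pc2; a2: attacked by Nc3; b2: attacked by Nd3.
Legal moves for White: none.
Not in check and no legal moves → stalemate.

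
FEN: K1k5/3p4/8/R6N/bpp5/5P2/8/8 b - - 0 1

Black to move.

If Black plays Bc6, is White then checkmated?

After Bc6: white king on a8; in check: yes, from the black bishop on c6.
White has 1 legal reply: Ka7.
In check but a legal move exists → not checkmate.

no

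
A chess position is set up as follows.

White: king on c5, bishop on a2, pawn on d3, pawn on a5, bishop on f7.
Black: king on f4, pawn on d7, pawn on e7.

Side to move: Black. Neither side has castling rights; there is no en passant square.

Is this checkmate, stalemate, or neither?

neither

Black to move; black king on f4.
In check: no.
Legal moves for Black: Kg5, Kf5, Ke5, Kg4, Kg3, Kf3, Ke3, e6, d6+, e5, d5.
Black has 11 legal moves and is not in check → neither.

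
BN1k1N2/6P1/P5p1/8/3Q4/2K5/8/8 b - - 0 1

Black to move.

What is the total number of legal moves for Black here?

Black to move; king on d8.
In check: yes, from the white queen on d4.
Legal moves: Ke8, Kc8, Ke7, Kc7.
Count: 4.

4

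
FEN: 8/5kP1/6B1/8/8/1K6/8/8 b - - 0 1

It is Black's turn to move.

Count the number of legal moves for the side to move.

Black to move; king on f7.
In check: yes, from the white bishop on g6.
Legal moves: Kg8, Kxg7, Ke7, Kxg6, Kf6, Ke6.
Count: 6.

6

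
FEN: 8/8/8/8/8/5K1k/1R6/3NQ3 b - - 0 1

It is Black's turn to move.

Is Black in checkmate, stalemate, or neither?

Black to move; black king on h3.
In check: no.
King squares — g2: attacked by Rb2; h2: attacked by Rb2; g3: attacked by Qe1; g4: attacked by Kf3; h4: attacked by Qe1.
Legal moves for Black: none.
Not in check and no legal moves → stalemate.

stalemate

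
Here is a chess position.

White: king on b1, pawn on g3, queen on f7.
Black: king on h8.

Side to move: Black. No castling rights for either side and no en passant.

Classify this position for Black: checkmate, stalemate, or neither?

stalemate

Black to move; black king on h8.
In check: no.
King squares — g7: attacked by Qf7; h7: attacked by Qf7; g8: attacked by Qf7.
Legal moves for Black: none.
Not in check and no legal moves → stalemate.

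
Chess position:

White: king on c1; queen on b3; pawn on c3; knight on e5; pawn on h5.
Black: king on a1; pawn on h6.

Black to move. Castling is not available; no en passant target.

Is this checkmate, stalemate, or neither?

stalemate

Black to move; black king on a1.
In check: no.
King squares — b1: attacked by Kc1; a2: attacked by Qb3; b2: attacked by Kc1.
Legal moves for Black: none.
Not in check and no legal moves → stalemate.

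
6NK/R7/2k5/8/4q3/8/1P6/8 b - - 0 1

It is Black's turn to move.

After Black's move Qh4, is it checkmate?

no

After Qh4: white king on h8; in check: yes, from the black queen on h4.
White has 3 legal replies: Kg7, Nh6, Rh7.
In check but a legal move exists → not checkmate.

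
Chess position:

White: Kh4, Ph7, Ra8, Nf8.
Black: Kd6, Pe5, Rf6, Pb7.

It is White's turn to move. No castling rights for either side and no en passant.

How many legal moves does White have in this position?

23

White to move; king on h4.
In check: no.
Legal moves: Nd7, Ng6, Ne6, Re8, Rd8+, Rc8, Rb8, Ra7, Ra6+, Ra5, Ra4, Ra3, Ra2, Ra1, Kh5, Kg5, Kg4, Kh3, Kg3, h8=Q, h8=R, h8=B, h8=N.
Count: 23.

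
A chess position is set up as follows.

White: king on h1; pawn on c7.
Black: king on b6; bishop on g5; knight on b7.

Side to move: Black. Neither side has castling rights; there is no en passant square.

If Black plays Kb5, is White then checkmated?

no

After Kb5: white king on h1; in check: no.
White is not in check, so this cannot be checkmate.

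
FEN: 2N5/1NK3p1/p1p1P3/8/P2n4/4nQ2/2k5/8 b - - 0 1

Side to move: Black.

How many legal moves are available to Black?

24

Black to move; king on c2.
In check: no.
Legal moves: Nxe6+, Ndf5, Nb5+, Nxf3, Nb3, Ne2, Nef5, Nd5+, Ng4, Nc4, Ng2, Nf1, Nd1, Kd3, Kc3, Kb3, Kd2, Kb2, Kc1, Kb1, g6, c5, a5, g5.
Count: 24.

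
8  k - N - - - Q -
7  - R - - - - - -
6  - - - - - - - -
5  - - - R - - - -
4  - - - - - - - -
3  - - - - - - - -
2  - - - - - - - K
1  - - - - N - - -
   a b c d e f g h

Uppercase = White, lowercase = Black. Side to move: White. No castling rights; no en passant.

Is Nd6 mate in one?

After Nd6: black king on a8; in check: yes, from the white queen on g8.
King squares — a7: attacked by Rb7; b7: attacked by Nd6; b8: attacked by Rb7.
Black has no legal moves → checkmate.

yes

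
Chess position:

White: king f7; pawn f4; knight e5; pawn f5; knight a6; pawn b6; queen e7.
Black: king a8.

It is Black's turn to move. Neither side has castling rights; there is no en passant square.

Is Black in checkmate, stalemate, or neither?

Black to move; black king on a8.
In check: no.
King squares — a7: attacked by Pb6; b7: attacked by Qe7; b8: attacked by Na6.
Legal moves for Black: none.
Not in check and no legal moves → stalemate.

stalemate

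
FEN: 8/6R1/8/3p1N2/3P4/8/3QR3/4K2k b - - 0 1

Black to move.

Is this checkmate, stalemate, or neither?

Black to move; black king on h1.
In check: no.
King squares — g1: attacked by Rg7; g2: attacked by Re2; h2: attacked by Re2.
Legal moves for Black: none.
Not in check and no legal moves → stalemate.

stalemate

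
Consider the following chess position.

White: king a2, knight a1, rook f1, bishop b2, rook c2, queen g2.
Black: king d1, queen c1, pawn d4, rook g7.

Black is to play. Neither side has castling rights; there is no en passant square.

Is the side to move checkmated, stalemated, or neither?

checkmate

Black to move; black king on d1.
In check: yes, from the white rook on f1.
King squares — c1: own queen; e1: attacked by Rf1; c2: attacked by Na1; d2: attacked by Rc2; e2: attacked by Rc2.
Legal moves for Black: none.
In check with no legal moves → checkmate.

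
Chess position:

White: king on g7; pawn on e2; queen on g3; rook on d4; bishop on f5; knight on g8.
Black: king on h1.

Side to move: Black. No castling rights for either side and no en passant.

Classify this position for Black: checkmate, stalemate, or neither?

stalemate

Black to move; black king on h1.
In check: no.
King squares — g1: attacked by Qg3; g2: attacked by Qg3; h2: attacked by Qg3.
Legal moves for Black: none.
Not in check and no legal moves → stalemate.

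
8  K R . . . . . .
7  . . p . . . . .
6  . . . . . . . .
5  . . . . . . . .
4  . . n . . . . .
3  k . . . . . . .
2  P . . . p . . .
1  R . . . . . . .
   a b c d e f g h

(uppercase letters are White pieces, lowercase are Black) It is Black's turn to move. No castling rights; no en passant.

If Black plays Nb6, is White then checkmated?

no

After Nb6: white king on a8; in check: yes, from the black knight on b6.
White has 3 legal replies: Kb7, Ka7, Rxb6.
In check but a legal move exists → not checkmate.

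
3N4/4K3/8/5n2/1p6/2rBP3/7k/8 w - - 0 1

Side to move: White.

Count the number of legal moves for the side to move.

White to move; king on e7.
In check: yes, from the black knight on f5.
Legal moves: Kf8, Ke8, Kf7, Kd7, Kf6, Ke6, Bxf5.
Count: 7.

7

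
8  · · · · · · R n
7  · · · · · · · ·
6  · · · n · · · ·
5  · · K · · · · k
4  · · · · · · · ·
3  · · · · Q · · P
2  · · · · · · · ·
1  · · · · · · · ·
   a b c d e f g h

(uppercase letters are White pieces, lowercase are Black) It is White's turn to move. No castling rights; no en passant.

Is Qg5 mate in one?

After Qg5: black king on h5; in check: yes, from the white queen on g5.
King squares — g4: attacked by Ph3; h4: attacked by Qg5; g5: attacked by Rg8; g6: attacked by Qg5; h6: attacked by Qg5.
Black has no legal moves → checkmate.

yes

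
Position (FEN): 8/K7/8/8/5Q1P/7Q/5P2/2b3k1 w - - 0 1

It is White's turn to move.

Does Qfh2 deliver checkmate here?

After Qfh2: black king on g1; in check: yes, from the white queen on h2.
King squares — f1: attacked by Qh3; h1: attacked by Qh2; f2: attacked by Qh2; g2: attacked by Qh2; h2: attacked by Qh3.
Black has no legal moves → checkmate.

yes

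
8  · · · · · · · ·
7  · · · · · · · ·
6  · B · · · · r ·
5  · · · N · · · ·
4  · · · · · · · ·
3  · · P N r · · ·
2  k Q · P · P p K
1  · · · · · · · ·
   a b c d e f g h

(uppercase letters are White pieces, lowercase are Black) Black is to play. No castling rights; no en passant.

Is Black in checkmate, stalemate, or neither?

checkmate

Black to move; black king on a2.
In check: yes, from the white queen on b2.
King squares — a1: attacked by Qb2; b1: attacked by Qb2; b2: attacked by Nd3; a3: attacked by Qb2; b3: attacked by Qb2.
Legal moves for Black: none.
In check with no legal moves → checkmate.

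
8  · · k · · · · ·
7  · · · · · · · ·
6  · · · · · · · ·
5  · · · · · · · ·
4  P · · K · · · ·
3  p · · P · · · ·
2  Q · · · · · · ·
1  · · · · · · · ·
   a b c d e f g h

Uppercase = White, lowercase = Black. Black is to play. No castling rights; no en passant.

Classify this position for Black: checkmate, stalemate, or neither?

Black to move; black king on c8.
In check: no.
Legal moves for Black: Kd8, Kb8, Kd7, Kc7, Kb7.
Black has 5 legal moves and is not in check → neither.

neither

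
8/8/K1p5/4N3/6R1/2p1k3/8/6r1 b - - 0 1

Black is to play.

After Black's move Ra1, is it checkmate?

After Ra1: white king on a6; in check: yes, from the black rook on a1.
White has 3 legal replies: Kb7, Kb6, Ra4.
In check but a legal move exists → not checkmate.

no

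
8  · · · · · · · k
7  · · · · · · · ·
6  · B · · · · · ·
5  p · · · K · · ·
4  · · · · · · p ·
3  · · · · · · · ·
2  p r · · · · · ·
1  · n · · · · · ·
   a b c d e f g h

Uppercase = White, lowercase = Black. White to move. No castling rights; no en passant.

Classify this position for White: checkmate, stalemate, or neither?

neither

White to move; white king on e5.
In check: no.
Legal moves for White: Bd8, Bc7, Ba7, Bc5, Bxa5, Bd4, Be3, Bf2, Bg1, Kf6, Ke6, Kd6, Kf5, Kd5, Kf4, Ke4, Kd4.
White has 17 legal moves and is not in check → neither.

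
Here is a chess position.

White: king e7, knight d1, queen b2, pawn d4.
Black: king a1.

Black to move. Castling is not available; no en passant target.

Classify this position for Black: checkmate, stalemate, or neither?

checkmate

Black to move; black king on a1.
In check: yes, from the white queen on b2.
King squares — b1: attacked by Qb2; a2: attacked by Qb2; b2: attacked by Nd1.
Legal moves for Black: none.
In check with no legal moves → checkmate.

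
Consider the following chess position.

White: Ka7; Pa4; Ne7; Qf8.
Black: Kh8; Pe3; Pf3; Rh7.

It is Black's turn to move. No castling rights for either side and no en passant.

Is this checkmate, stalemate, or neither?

Black to move; black king on h8.
In check: yes, from the white queen on f8.
King squares — g7: attacked by Qf8; h7: own rook; g8: attacked by Ne7.
Legal moves for Black: none.
In check with no legal moves → checkmate.

checkmate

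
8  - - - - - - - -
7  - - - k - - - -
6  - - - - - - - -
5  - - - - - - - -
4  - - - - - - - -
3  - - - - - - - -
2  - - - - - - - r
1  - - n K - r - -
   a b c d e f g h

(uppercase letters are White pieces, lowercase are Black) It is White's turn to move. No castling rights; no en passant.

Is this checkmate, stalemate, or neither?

checkmate

White to move; white king on d1.
In check: yes, from the black rook on f1.
King squares — c1: attacked by Rf1; e1: attacked by Rf1; c2: attacked by Rh2; d2: attacked by Rh2; e2: attacked by Nc1.
Legal moves for White: none.
In check with no legal moves → checkmate.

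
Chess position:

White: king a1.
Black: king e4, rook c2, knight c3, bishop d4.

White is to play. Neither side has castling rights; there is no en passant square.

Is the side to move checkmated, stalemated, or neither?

White to move; white king on a1.
In check: no.
King squares — b1: attacked by Nc3; a2: attacked by Rc2; b2: attacked by Rc2.
Legal moves for White: none.
Not in check and no legal moves → stalemate.

stalemate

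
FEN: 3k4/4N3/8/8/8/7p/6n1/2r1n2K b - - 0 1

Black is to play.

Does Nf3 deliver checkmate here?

After Nf3: white king on h1; in check: yes, from the black rook on c1.
King squares — g1: attacked by Rc1; g2: attacked by Ph3; h2: attacked by Nf3.
White has no legal moves → checkmate.

yes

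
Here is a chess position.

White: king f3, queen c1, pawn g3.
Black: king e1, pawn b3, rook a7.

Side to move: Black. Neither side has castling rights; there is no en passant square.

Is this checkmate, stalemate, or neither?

Black to move; black king on e1.
In check: yes, from the white queen on c1.
King squares — d1: attacked by Qc1; f1: attacked by Qc1; d2: attacked by Qc1; e2: attacked by Kf3; f2: attacked by Kf3.
Legal moves for Black: none.
In check with no legal moves → checkmate.

checkmate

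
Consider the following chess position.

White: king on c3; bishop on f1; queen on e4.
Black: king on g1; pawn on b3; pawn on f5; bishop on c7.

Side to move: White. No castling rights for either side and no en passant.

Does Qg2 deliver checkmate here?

After Qg2: black king on g1; in check: yes, from the white queen on g2.
King squares — f1: attacked by Qg2; h1: attacked by Qg2; f2: attacked by Qg2; g2: attacked by Bf1; h2: attacked by Qg2.
Black has no legal moves → checkmate.

yes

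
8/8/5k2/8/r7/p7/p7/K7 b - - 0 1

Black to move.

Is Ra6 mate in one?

no

After Ra6: white king on a1; in check: no.
White is not in check, so this cannot be checkmate.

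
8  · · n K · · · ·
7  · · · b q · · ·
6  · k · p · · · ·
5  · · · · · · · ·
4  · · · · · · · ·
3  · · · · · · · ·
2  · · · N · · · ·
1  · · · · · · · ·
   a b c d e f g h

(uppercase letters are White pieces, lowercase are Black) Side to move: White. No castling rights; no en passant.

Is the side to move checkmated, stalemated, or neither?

White to move; white king on d8.
In check: yes, from the black queen on e7.
King squares — c7: attacked by Kb6; d7: attacked by Qe7; e7: attacked by Nc8; c8: attacked by Bd7; e8: attacked by Bd7.
Legal moves for White: none.
In check with no legal moves → checkmate.

checkmate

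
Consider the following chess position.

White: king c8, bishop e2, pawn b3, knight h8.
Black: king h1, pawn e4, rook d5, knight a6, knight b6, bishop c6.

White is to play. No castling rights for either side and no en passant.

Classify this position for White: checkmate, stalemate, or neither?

White to move; white king on c8.
In check: yes, from the black knight on b6.
King squares — b7: attacked by Bc6; c7: attacked by Na6; d7: attacked by Rd5; b8: attacked by Na6; d8: attacked by Rd5.
Legal moves for White: none.
In check with no legal moves → checkmate.

checkmate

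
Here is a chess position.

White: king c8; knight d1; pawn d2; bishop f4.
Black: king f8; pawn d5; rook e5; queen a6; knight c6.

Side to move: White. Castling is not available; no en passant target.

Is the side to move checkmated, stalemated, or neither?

neither

White to move; white king on c8.
In check: yes, from the black queen on a6.
Legal moves for White: Kd7, Kc7.
White is in check but has 2 legal moves → neither.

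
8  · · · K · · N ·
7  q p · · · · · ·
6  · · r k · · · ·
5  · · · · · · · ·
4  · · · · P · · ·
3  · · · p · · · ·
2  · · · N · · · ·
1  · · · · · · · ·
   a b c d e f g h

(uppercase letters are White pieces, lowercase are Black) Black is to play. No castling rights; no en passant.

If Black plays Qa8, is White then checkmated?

After Qa8: white king on d8; in check: yes, from the black queen on a8.
King squares — c7: attacked by Rc6; d7: attacked by Kd6; e7: attacked by Kd6; c8: attacked by Rc6; e8: attacked by Qa8.
White has no legal moves → checkmate.

yes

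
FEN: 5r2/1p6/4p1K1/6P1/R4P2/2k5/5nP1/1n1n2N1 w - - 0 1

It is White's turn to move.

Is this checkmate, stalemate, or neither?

White to move; white king on g6.
In check: no.
Legal moves for White include: Kh7, Kg7, Kh6, Kh5, Ra8, Ra7, Ra6, Ra5, Re4, Rd4, Rc4+, Rb4, Ra3+, Ra2, Ra1, Nh3, Nf3, Ne2+, ... (list truncated; more exist).
White has legal moves and is not in check → neither.

neither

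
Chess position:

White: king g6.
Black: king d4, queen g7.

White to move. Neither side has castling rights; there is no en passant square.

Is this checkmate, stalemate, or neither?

neither

White to move; white king on g6.
In check: yes, from the black queen on g7.
Legal moves for White: Kxg7, Kh5, Kf5.
White is in check but has 3 legal moves → neither.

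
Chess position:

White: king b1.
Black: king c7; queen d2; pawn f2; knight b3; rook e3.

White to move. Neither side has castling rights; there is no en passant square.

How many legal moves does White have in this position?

White to move; king on b1.
In check: no.
Legal moves: none.
Count: 0.

0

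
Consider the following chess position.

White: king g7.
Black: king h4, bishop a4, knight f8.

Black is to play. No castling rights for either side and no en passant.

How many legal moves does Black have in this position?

16

Black to move; king on h4.
In check: no.
Legal moves: Nh7, Nd7, Ng6, Ne6+, Kh5, Kg5, Kg4, Kh3, Kg3, Be8, Bd7, Bc6, Bb5, Bb3, Bc2, Bd1.
Count: 16.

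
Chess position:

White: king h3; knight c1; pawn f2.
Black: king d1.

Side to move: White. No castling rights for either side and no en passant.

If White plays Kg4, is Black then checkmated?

no

After Kg4: black king on d1; in check: no.
Black is not in check, so this cannot be checkmate.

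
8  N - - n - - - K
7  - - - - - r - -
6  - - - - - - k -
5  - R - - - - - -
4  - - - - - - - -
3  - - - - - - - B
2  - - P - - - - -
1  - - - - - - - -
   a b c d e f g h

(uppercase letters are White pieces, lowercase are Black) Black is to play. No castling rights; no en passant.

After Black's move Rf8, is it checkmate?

yes

After Rf8: white king on h8; in check: yes, from the black rook on f8.
King squares — g7: attacked by Kg6; h7: attacked by Kg6; g8: attacked by Rf8.
White has no legal moves → checkmate.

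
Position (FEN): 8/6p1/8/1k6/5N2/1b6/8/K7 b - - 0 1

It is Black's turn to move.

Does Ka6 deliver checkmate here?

After Ka6: white king on a1; in check: no.
White is not in check, so this cannot be checkmate.

no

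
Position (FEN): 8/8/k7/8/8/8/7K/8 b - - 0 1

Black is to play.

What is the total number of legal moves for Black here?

Black to move; king on a6.
In check: no.
Legal moves: Kb7, Ka7, Kb6, Kb5, Ka5.
Count: 5.

5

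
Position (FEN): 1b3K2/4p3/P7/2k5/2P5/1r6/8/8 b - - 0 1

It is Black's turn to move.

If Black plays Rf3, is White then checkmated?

no

After Rf3: white king on f8; in check: yes, from the black rook on f3.
White has 4 legal replies: Kg8, Ke8, Kg7, Kxe7.
In check but a legal move exists → not checkmate.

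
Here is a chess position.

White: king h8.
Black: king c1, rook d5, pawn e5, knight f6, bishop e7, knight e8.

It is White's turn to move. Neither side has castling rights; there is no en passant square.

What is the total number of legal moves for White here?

White to move; king on h8.
In check: no.
Legal moves: none.
Count: 0.

0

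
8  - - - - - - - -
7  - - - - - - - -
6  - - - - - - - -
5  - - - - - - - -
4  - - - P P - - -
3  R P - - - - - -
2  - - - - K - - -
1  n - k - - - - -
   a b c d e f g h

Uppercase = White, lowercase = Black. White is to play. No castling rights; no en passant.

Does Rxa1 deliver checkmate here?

no

After Rxa1: black king on c1; in check: yes, from the white rook on a1.
Black has 2 legal replies: Kc2, Kb2.
In check but a legal move exists → not checkmate.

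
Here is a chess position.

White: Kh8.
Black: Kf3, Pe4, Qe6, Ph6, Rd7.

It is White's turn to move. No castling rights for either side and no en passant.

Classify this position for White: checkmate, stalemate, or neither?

stalemate

White to move; white king on h8.
In check: no.
King squares — g7: attacked by Rd7; h7: attacked by Rd7; g8: attacked by Qe6.
Legal moves for White: none.
Not in check and no legal moves → stalemate.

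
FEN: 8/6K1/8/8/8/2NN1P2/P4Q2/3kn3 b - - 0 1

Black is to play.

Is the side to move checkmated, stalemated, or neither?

Black to move; black king on d1.
In check: yes, from the white knight on c3.
King squares — c1: attacked by Nd3; e1: own knight; c2: attacked by Qf2; d2: attacked by Qf2; e2: attacked by Qf2.
Legal moves for Black: none.
In check with no legal moves → checkmate.

checkmate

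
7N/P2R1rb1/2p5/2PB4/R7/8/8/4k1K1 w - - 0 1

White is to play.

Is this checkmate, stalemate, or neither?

neither

White to move; white king on g1.
In check: no.
Legal moves for White include: Nxf7, Ng6, Rd8, Rxf7, Re7+, Rc7, Rb7, Rd6, Bxf7, Be6, Bxc6, Be4, Bc4, Bf3, Bb3, Bg2, Ba2, Bh1, ... (list truncated; more exist).
White has legal moves and is not in check → neither.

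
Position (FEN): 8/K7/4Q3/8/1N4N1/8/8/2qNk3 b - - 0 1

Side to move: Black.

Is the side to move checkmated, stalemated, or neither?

Black to move; black king on e1.
In check: yes, from the white queen on e6.
King squares — d1: available; f1: available; d2: available; e2: attacked by Qe6; f2: attacked by Nd1.
Legal moves for Black: Kd2, Kf1, Kxd1, Qe3+.
Black is in check but has 4 legal moves → neither.

neither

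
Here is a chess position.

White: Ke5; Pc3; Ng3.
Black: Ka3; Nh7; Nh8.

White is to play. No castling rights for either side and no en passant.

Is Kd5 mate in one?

After Kd5: black king on a3; in check: no.
Black is not in check, so this cannot be checkmate.

no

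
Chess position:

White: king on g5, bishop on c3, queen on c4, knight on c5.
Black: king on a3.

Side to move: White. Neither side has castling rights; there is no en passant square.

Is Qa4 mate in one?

yes

After Qa4: black king on a3; in check: yes, from the white queen on a4.
King squares — a2: attacked by Qa4; b2: attacked by Bc3; b3: attacked by Qa4; a4: attacked by Nc5; b4: attacked by Bc3.
Black has no legal moves → checkmate.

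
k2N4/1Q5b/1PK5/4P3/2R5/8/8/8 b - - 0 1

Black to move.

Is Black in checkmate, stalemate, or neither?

Black to move; black king on a8.
In check: yes, from the white queen on b7.
King squares — a7: attacked by Pb6; b7: attacked by Kc6; b8: attacked by Qb7.
Legal moves for Black: none.
In check with no legal moves → checkmate.

checkmate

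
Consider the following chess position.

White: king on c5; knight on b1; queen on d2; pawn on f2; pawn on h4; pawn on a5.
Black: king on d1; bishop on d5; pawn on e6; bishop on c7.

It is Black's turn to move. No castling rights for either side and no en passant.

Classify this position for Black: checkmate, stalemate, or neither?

checkmate

Black to move; black king on d1.
In check: yes, from the white queen on d2.
King squares — c1: attacked by Qd2; e1: attacked by Qd2; c2: attacked by Qd2; d2: attacked by Nb1; e2: attacked by Qd2.
Legal moves for Black: none.
In check with no legal moves → checkmate.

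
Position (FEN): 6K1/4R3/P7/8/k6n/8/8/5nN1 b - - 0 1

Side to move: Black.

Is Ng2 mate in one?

After Ng2: white king on g8; in check: no.
White is not in check, so this cannot be checkmate.

no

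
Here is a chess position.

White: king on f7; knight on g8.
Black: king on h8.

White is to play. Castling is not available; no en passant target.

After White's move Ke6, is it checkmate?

no

After Ke6: black king on h8; in check: no.
Black is not in check, so this cannot be checkmate.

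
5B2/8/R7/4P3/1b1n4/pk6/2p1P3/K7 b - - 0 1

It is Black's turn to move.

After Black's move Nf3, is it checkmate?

After Nf3: white king on a1; in check: no.
White is not in check, so this cannot be checkmate.

no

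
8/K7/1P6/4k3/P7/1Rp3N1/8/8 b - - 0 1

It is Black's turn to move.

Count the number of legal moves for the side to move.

7

Black to move; king on e5.
In check: no.
Legal moves: Kf6, Ke6, Kd6, Kd5, Kf4, Kd4, c2.
Count: 7.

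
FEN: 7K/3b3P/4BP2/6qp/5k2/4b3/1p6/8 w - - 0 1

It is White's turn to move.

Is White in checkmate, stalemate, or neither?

White to move; white king on h8.
In check: no.
Legal moves for White: Bg8, Bf7, Bxd7, Bf5, Bd5, Bg4, Bc4, Bh3, Bb3, Ba2, f7.
White has 11 legal moves and is not in check → neither.

neither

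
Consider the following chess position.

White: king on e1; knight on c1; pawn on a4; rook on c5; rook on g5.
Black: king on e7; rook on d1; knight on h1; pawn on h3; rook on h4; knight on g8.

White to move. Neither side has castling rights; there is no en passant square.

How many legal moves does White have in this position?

2

White to move; king on e1.
In check: yes, from the black rook on d1.
Legal moves: Ke2, Kxd1.
Count: 2.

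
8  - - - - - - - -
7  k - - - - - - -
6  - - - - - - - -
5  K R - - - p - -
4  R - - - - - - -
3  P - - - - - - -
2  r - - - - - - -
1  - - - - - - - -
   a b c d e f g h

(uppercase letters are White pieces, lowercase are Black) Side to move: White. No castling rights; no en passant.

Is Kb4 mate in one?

yes

After Kb4: black king on a7; in check: yes, from the white rook on a4.
King squares — a6: attacked by Ra4; b6: attacked by Rb5; b7: attacked by Rb5; a8: attacked by Ra4; b8: attacked by Rb5.
Black has no legal moves → checkmate.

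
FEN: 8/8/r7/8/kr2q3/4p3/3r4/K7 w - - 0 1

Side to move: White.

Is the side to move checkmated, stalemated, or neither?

White to move; white king on a1.
In check: no.
King squares — b1: attacked by Rb4; a2: attacked by Rd2; b2: attacked by Rd2.
Legal moves for White: none.
Not in check and no legal moves → stalemate.

stalemate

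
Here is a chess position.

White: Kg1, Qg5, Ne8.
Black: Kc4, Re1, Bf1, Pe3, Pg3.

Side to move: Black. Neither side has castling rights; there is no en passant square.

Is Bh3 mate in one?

After Bh3: white king on g1; in check: yes, from the black rook on e1.
King squares — f1: attacked by Re1; h1: attacked by Re1; f2: attacked by Pe3; g2: attacked by Bh3; h2: attacked by Pg3.
White has no legal moves → checkmate.

yes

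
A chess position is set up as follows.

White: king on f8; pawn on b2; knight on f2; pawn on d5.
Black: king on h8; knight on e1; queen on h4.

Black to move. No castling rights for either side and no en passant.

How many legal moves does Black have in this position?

24

Black to move; king on h8.
In check: no.
Legal moves: Kh7, Qd8+, Qh7, Qe7+, Qh6+, Qf6+, Qh5, Qg5, Qg4, Qf4+, Qe4, Qd4, Qc4, Qb4+, Qa4, Qh3, Qg3, Qh2, Qxf2+, Qh1, Nf3, Nd3, Ng2, Nc2.
Count: 24.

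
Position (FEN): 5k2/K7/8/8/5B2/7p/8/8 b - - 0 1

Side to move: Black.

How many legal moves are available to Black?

6

Black to move; king on f8.
In check: no.
Legal moves: Kg8, Ke8, Kg7, Kf7, Ke7, h2.
Count: 6.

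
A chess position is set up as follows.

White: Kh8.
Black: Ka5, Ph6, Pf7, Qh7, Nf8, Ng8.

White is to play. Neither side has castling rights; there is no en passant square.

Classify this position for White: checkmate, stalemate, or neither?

checkmate

White to move; white king on h8.
In check: yes, from the black queen on h7.
King squares — g7: attacked by Qh7; h7: attacked by Nf8; g8: attacked by Qh7.
Legal moves for White: none.
In check with no legal moves → checkmate.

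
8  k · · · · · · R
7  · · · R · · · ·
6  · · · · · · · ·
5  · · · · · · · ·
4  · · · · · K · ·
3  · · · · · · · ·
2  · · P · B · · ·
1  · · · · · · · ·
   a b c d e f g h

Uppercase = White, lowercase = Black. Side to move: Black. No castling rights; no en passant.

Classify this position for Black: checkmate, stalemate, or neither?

checkmate

Black to move; black king on a8.
In check: yes, from the white rook on h8.
King squares — a7: attacked by Rd7; b7: attacked by Rd7; b8: attacked by Rh8.
Legal moves for Black: none.
In check with no legal moves → checkmate.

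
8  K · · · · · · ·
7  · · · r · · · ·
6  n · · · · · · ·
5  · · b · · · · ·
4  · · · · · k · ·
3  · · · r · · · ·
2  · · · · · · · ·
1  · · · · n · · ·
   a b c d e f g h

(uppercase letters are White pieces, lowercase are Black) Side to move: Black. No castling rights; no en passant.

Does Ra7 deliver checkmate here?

yes

After Ra7: white king on a8; in check: yes, from the black rook on a7.
King squares — a7: attacked by Bc5; b7: attacked by Ra7; b8: attacked by Na6.
White has no legal moves → checkmate.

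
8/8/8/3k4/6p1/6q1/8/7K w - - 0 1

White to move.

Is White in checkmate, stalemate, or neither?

White to move; white king on h1.
In check: no.
King squares — g1: attacked by Qg3; g2: attacked by Qg3; h2: attacked by Qg3.
Legal moves for White: none.
Not in check and no legal moves → stalemate.

stalemate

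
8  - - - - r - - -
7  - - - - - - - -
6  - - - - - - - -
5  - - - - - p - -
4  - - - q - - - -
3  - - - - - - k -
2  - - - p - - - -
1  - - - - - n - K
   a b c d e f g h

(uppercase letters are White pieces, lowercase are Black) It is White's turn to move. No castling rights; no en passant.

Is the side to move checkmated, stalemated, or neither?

stalemate

White to move; white king on h1.
In check: no.
King squares — g1: attacked by Qd4; g2: attacked by Kg3; h2: attacked by Nf1.
Legal moves for White: none.
Not in check and no legal moves → stalemate.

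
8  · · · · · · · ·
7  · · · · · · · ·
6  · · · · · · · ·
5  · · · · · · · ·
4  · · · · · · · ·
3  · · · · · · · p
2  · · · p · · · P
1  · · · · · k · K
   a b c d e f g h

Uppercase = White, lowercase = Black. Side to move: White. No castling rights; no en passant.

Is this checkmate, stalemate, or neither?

stalemate

White to move; white king on h1.
In check: no.
King squares — g1: attacked by Kf1; g2: attacked by Kf1; h2: own pawn.
Legal moves for White: none.
Not in check and no legal moves → stalemate.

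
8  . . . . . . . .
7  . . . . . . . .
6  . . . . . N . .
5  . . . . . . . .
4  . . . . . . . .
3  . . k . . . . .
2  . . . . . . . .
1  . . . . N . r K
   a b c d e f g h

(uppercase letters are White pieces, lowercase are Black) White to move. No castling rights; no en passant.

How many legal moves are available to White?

2

White to move; king on h1.
In check: yes, from the black rook on g1.
Legal moves: Kh2, Kxg1.
Count: 2.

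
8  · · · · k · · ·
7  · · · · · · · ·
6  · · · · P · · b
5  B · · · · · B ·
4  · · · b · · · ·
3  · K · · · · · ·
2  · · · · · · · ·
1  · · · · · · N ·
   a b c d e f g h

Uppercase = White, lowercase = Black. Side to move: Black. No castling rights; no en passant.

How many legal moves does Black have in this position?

17

Black to move; king on e8.
In check: no.
Legal moves: Kf8, Bf8, Bhg7, Bxg5, Bh8, Bdg7, Ba7, Bf6, Bb6, Be5, Bc5, Be3, Bc3, Bf2, Bb2, Bxg1, Ba1.
Count: 17.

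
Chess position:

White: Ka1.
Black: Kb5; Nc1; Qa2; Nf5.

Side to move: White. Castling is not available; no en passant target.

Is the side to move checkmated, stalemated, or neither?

checkmate

White to move; white king on a1.
In check: yes, from the black queen on a2.
King squares — b1: attacked by Qa2; a2: attacked by Nc1; b2: attacked by Qa2.
Legal moves for White: none.
In check with no legal moves → checkmate.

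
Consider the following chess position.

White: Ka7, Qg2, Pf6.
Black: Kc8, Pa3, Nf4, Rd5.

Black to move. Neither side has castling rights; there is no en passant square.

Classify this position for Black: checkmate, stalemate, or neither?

neither

Black to move; black king on c8.
In check: no.
Legal moves for Black include: Kd8, Kd7, Kc7, Rd8, Rd7+, Rd6, Rh5, Rg5, Rf5, Re5, Rc5, Rb5, Ra5+, Rd4, Rd3, Rd2, Rd1, Ng6, ... (list truncated; more exist).
Black has legal moves and is not in check → neither.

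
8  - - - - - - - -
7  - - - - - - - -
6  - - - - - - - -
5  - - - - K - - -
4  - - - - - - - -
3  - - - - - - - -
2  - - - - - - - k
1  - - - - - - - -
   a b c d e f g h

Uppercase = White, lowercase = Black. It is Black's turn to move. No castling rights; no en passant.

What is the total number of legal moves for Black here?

Black to move; king on h2.
In check: no.
Legal moves: Kh3, Kg3, Kg2, Kh1, Kg1.
Count: 5.

5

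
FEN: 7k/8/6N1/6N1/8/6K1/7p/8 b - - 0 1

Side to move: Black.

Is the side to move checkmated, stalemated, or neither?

neither

Black to move; black king on h8.
In check: yes, from the white knight on g6.
King squares — g7: available; h7: attacked by Ng5; g8: available.
Legal moves for Black: Kg8, Kg7.
Black is in check but has 2 legal moves → neither.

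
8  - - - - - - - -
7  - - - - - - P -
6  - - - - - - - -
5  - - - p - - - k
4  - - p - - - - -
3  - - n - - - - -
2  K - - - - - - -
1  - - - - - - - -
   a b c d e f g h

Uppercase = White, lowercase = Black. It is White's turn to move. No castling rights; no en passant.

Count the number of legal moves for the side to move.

3

White to move; king on a2.
In check: yes, from the black knight on c3.
Legal moves: Ka3, Kb2, Ka1.
Count: 3.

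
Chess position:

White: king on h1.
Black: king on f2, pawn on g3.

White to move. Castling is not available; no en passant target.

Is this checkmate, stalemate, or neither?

White to move; white king on h1.
In check: no.
King squares — g1: attacked by Kf2; g2: attacked by Kf2; h2: attacked by Pg3.
Legal moves for White: none.
Not in check and no legal moves → stalemate.

stalemate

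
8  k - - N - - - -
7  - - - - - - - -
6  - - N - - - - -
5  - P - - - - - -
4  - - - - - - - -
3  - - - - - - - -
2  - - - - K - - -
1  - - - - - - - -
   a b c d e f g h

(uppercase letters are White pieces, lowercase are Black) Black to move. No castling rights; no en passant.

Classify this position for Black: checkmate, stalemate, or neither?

stalemate

Black to move; black king on a8.
In check: no.
King squares — a7: attacked by Nc6; b7: attacked by Nd8; b8: attacked by Nc6.
Legal moves for Black: none.
Not in check and no legal moves → stalemate.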